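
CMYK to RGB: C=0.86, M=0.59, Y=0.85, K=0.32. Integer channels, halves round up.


R = 255 × (1-C) × (1-K) = 255 × 0.14 × 0.68 = 24.276 → 24
G = 255 × (1-M) × (1-K) = 255 × 0.41 × 0.68 = 71.094 → 71
B = 255 × (1-Y) × (1-K) = 255 × 0.15 × 0.68 = 26.01 → 26
= RGB(24, 71, 26)


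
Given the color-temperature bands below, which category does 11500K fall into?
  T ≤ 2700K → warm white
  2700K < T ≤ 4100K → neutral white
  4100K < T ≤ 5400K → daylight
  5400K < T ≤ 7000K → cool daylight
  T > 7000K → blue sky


Temperature: 11500K
11500K > 7000K → blue sky
Classification: blue sky


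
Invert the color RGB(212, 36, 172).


Invert: (255-R, 255-G, 255-B)
R: 255-212 = 43
G: 255-36 = 219
B: 255-172 = 83
= RGB(43, 219, 83)


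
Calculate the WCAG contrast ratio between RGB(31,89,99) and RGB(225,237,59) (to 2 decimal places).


Linearize each sRGB channel c=v/255: c/12.92 if c ≤ 0.04045 else ((c+0.055)/1.055)^2.4
L = 0.2126×R_lin + 0.7152×G_lin + 0.0722×B_lin
Color 1 (31,89,99):
  R=31: 31/255≈0.1216 > 0.04045 → ((0.1216+0.055)/1.055)^2.4 ≈ 0.01370
  G=89: 89/255≈0.3490 > 0.04045 → ((0.3490+0.055)/1.055)^2.4 ≈ 0.09990
  B=99: 99/255≈0.3882 > 0.04045 → ((0.3882+0.055)/1.055)^2.4 ≈ 0.12477
  L1 = 0.2126×0.01370 + 0.7152×0.09990 + 0.0722×0.12477 ≈ 0.08337
Color 2 (225,237,59):
  R=225: 225/255≈0.8824 > 0.04045 → ((0.8824+0.055)/1.055)^2.4 ≈ 0.75294
  G=237: 237/255≈0.9294 > 0.04045 → ((0.9294+0.055)/1.055)^2.4 ≈ 0.84687
  B=59: 59/255≈0.2314 > 0.04045 → ((0.2314+0.055)/1.055)^2.4 ≈ 0.04374
  L2 = 0.2126×0.75294 + 0.7152×0.84687 + 0.0722×0.04374 ≈ 0.76892
Lighter = 0.76892, Darker = 0.08337
Ratio = (L_lighter + 0.05) / (L_darker + 0.05)
Ratio = (0.76892 + 0.05) / (0.08337 + 0.05) = 0.81892 / 0.13337 ≈ 6.1402
Ratio ≈ 6.14:1


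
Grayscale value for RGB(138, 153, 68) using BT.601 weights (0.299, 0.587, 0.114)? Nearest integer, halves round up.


Gray = 0.299×R + 0.587×G + 0.114×B
Gray = 0.299×138 + 0.587×153 + 0.114×68
Gray = 41.262 + 89.811 + 7.752
Gray = 138.825 → round half up → 139
Gray = 139


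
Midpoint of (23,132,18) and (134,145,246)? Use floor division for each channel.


Midpoint: each channel = ⌊(C₁+C₂)/2⌋
R: ⌊(23+134)/2⌋ = 78
G: ⌊(132+145)/2⌋ = 138
B: ⌊(18+246)/2⌋ = 132
= RGB(78, 138, 132)


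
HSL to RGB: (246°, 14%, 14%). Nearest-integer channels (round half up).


H=246°, S=0.14, L=0.14
C = (1-|2L-1|)×S = (1-|-0.72|)×0.14 = 0.0392
H' = H/60 = 246/60 ≈ 4.1000; X = C×(1-|H' mod 2 - 1|) = 0.00392
m = L - C/2 = 0.14 - 0.0196 = 0.1204
Sector ⌊H'⌋ = 4 → (R',G',B') = (0.00392, 0.0, 0.0392)
RGB = ((R'+m)×255, (G'+m)×255, (B'+m)×255) = (31.7016, 30.702, 40.698)
Round half up → RGB(32, 31, 41)


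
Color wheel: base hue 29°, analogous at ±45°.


Base hue: 29°
Left analog: (29 - 45) mod 360 = 344°
Right analog: (29 + 45) mod 360 = 74°
Analogous hues = 344° and 74°


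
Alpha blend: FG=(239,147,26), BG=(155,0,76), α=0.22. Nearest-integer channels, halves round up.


C = α×F + (1-α)×B, with 1-α = 0.78
R: 0.22×239 + 0.78×155 = 52.58 + 120.90 = 173.48 → 173
G: 0.22×147 + 0.78×0 = 32.34 + 0.00 = 32.34 → 32
B: 0.22×26 + 0.78×76 = 5.72 + 59.28 = 65.00 → 65
= RGB(173, 32, 65)


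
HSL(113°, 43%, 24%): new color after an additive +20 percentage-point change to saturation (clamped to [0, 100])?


Original S = 43%
Adjustment = +20 percentage points
New S = 43 + (20) = 63
Clamp to [0, 100] → 63
= HSL(113°, 63%, 24%)


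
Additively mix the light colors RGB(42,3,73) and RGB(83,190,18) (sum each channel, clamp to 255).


Additive: each channel = min(255, C₁+C₂)
R: 42+83 = 125 → 125
G: 3+190 = 193 → 193
B: 73+18 = 91 → 91
= RGB(125, 193, 91)


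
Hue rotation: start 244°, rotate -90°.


New hue = (H + rotation) mod 360
New hue = (244 -90) mod 360
= 154 mod 360
= 154°


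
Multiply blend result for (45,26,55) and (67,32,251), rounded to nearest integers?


Multiply: C = A×B/255, rounded to nearest integer
R: 45×67/255 = 3015/255 ≈ 11.824 → 12
G: 26×32/255 = 832/255 ≈ 3.263 → 3
B: 55×251/255 = 13805/255 ≈ 54.137 → 54
= RGB(12, 3, 54)


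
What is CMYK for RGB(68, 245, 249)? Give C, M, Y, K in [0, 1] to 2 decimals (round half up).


R'=68/255≈0.2667, G'=245/255≈0.9608, B'=249/255≈0.9765
K = 1 - max(R',G',B') = 1 - 249/255 = 6/255 = 0.02352… → 0.02
(1-R'-K)/(1-K) simplifies to (max-R)/max with max = 249:
C = (249-68)/249 = 181/249 = 0.72690… → 0.73
M = (249-245)/249 = 4/249 = 0.01606… → 0.02
Y = (249-249)/249 = 0/249 = 0 → 0.00
= CMYK(0.73, 0.02, 0.00, 0.02)


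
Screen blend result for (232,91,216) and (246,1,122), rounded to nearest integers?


Screen: C = 255 - (255-A)×(255-B)/255, rounded to nearest integer
R: 255 - (255-232)×(255-246)/255 = 255 - 207/255 ≈ 255 - 0.812 = 254.188 → 254
G: 255 - (255-91)×(255-1)/255 = 255 - 41656/255 ≈ 255 - 163.357 = 91.643 → 92
B: 255 - (255-216)×(255-122)/255 = 255 - 5187/255 ≈ 255 - 20.341 = 234.659 → 235
= RGB(254, 92, 235)


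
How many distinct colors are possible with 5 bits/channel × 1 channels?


Total bits = 5 bits/channel × 1 channels = 5 bits
Distinct colors = 2^5
= 32 colors


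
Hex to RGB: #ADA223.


AD → 173 (R)
A2 → 162 (G)
23 → 35 (B)
= RGB(173, 162, 35)


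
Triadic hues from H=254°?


Triadic: equally spaced at 120° intervals
H1 = 254°
H2 = (254 + 120) mod 360 = 14°
H3 = (254 + 240) mod 360 = 134°
Triadic = 254°, 14°, 134°


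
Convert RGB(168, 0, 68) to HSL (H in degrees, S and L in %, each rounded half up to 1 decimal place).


Normalize: R'=168/255≈0.6588, G'=0/255≈0.0000, B'=68/255≈0.2667
Max=168/255, Min=0/255, Δ=Max-Min=168/255
L = (Max+Min)/2 = (168+0)/510 = 168/510 = 0.32941… → L = 32.9%
L ≤ 0.5 → S = Δ/(Max+Min) = 168/(168+0) = 168/168 = 1 → S = 100.0%
(the 1/255 factors cancel in S and H, so raw channel differences can be used)
Max is R' → H = 60 × (((G-B)/Δ) mod 6) = 60 × (((0-68)/168) mod 6)
  (-68)/168 = -0.4047…; negative, so add 6 → 5.5952…
  H = 60 × 5.5952… = 335.714…° → H = 335.7°
= HSL(335.7°, 100.0%, 32.9%)


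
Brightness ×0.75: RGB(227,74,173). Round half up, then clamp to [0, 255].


Multiply each channel by 0.75, round half up, clamp to [0, 255]
R: 227×0.75 = 170.25 → round → 170
G: 74×0.75 = 55.5 → round → 56
B: 173×0.75 = 129.75 → round → 130
= RGB(170, 56, 130)


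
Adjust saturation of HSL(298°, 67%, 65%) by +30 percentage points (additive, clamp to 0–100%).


Original S = 67%
Adjustment = +30 percentage points
New S = 67 + (30) = 97
Clamp to [0, 100] → 97
= HSL(298°, 97%, 65%)


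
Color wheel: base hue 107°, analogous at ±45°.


Base hue: 107°
Left analog: (107 - 45) mod 360 = 62°
Right analog: (107 + 45) mod 360 = 152°
Analogous hues = 62° and 152°


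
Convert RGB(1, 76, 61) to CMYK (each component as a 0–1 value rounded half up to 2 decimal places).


R'=1/255≈0.0039, G'=76/255≈0.2980, B'=61/255≈0.2392
K = 1 - max(R',G',B') = 1 - 76/255 = 179/255 = 0.70196… → 0.70
(1-R'-K)/(1-K) simplifies to (max-R)/max with max = 76:
C = (76-1)/76 = 75/76 = 0.98684… → 0.99
M = (76-76)/76 = 0/76 = 0 → 0.00
Y = (76-61)/76 = 15/76 = 0.19736… → 0.20
= CMYK(0.99, 0.00, 0.20, 0.70)


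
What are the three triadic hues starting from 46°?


Triadic: equally spaced at 120° intervals
H1 = 46°
H2 = (46 + 120) mod 360 = 166°
H3 = (46 + 240) mod 360 = 286°
Triadic = 46°, 166°, 286°


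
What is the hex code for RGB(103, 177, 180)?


R = 103 → 67 (hex)
G = 177 → B1 (hex)
B = 180 → B4 (hex)
Hex = #67B1B4


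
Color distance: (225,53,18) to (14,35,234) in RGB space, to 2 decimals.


d = √[(R₁-R₂)² + (G₁-G₂)² + (B₁-B₂)²]
d = √[(225-14)² + (53-35)² + (18-234)²]
d = √[44521 + 324 + 46656]
d = √91501
d ≈ 302.49


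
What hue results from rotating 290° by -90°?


New hue = (H + rotation) mod 360
New hue = (290 -90) mod 360
= 200 mod 360
= 200°


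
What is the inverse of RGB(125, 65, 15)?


Invert: (255-R, 255-G, 255-B)
R: 255-125 = 130
G: 255-65 = 190
B: 255-15 = 240
= RGB(130, 190, 240)


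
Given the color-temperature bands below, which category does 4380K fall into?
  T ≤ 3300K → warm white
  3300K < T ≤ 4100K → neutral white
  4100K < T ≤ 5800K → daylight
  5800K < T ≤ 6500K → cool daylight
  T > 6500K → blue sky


Temperature: 4380K
4100K < 4380K ≤ 5800K → daylight
Classification: daylight


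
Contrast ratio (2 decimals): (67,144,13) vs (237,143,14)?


Linearize each sRGB channel c=v/255: c/12.92 if c ≤ 0.04045 else ((c+0.055)/1.055)^2.4
L = 0.2126×R_lin + 0.7152×G_lin + 0.0722×B_lin
Color 1 (67,144,13):
  R=67: 67/255≈0.2627 > 0.04045 → ((0.2627+0.055)/1.055)^2.4 ≈ 0.05613
  G=144: 144/255≈0.5647 > 0.04045 → ((0.5647+0.055)/1.055)^2.4 ≈ 0.27889
  B=13: 13/255≈0.0510 > 0.04045 → ((0.0510+0.055)/1.055)^2.4 ≈ 0.00402
  L1 = 0.2126×0.05613 + 0.7152×0.27889 + 0.0722×0.00402 ≈ 0.21169
Color 2 (237,143,14):
  R=237: 237/255≈0.9294 > 0.04045 → ((0.9294+0.055)/1.055)^2.4 ≈ 0.84687
  G=143: 143/255≈0.5608 > 0.04045 → ((0.5608+0.055)/1.055)^2.4 ≈ 0.27468
  B=14: 14/255≈0.0549 > 0.04045 → ((0.0549+0.055)/1.055)^2.4 ≈ 0.00439
  L2 = 0.2126×0.84687 + 0.7152×0.27468 + 0.0722×0.00439 ≈ 0.37681
Lighter = 0.37681, Darker = 0.21169
Ratio = (L_lighter + 0.05) / (L_darker + 0.05)
Ratio = (0.37681 + 0.05) / (0.21169 + 0.05) = 0.42681 / 0.26169 ≈ 1.6310
Ratio ≈ 1.63:1


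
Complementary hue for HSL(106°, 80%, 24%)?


Complement = opposite side of color wheel = hue + 180°
H' = (106 + 180) mod 360 = 286°
S and L unchanged.
= HSL(286°, 80%, 24%)


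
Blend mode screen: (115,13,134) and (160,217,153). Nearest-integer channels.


Screen: C = 255 - (255-A)×(255-B)/255, rounded to nearest integer
R: 255 - (255-115)×(255-160)/255 = 255 - 13300/255 ≈ 255 - 52.157 = 202.843 → 203
G: 255 - (255-13)×(255-217)/255 = 255 - 9196/255 ≈ 255 - 36.063 = 218.937 → 219
B: 255 - (255-134)×(255-153)/255 = 255 - 12342/255 ≈ 255 - 48.400 = 206.600 → 207
= RGB(203, 219, 207)


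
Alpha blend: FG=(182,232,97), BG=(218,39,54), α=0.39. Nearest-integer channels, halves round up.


C = α×F + (1-α)×B, with 1-α = 0.61
R: 0.39×182 + 0.61×218 = 70.98 + 132.98 = 203.96 → 204
G: 0.39×232 + 0.61×39 = 90.48 + 23.79 = 114.27 → 114
B: 0.39×97 + 0.61×54 = 37.83 + 32.94 = 70.77 → 71
= RGB(204, 114, 71)


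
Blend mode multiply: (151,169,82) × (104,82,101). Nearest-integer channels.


Multiply: C = A×B/255, rounded to nearest integer
R: 151×104/255 = 15704/255 ≈ 61.584 → 62
G: 169×82/255 = 13858/255 ≈ 54.345 → 54
B: 82×101/255 = 8282/255 ≈ 32.478 → 32
= RGB(62, 54, 32)


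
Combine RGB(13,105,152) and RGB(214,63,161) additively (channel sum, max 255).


Additive: each channel = min(255, C₁+C₂)
R: 13+214 = 227 → 227
G: 105+63 = 168 → 168
B: 152+161 = 313 → 255
= RGB(227, 168, 255)


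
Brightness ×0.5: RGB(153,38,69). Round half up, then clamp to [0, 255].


Multiply each channel by 0.5, round half up, clamp to [0, 255]
R: 153×0.5 = 76.5 → round → 77
G: 38×0.5 = 19
B: 69×0.5 = 34.5 → round → 35
= RGB(77, 19, 35)


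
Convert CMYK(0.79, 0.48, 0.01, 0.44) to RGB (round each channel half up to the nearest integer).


R = 255 × (1-C) × (1-K) = 255 × 0.21 × 0.56 = 29.988 → 30
G = 255 × (1-M) × (1-K) = 255 × 0.52 × 0.56 = 74.256 → 74
B = 255 × (1-Y) × (1-K) = 255 × 0.99 × 0.56 = 141.372 → 141
= RGB(30, 74, 141)


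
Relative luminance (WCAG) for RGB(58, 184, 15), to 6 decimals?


Linearize each channel (sRGB transfer function): c = v/255; c_lin = c/12.92 if c ≤ 0.04045, else ((c+0.055)/1.055)^2.4
  R: 58/255 ≈ 0.227451 > 0.04045 → ((0.227451+0.055)/1.055)^2.4 ≈ 0.042311
  G: 184/255 ≈ 0.721569 > 0.04045 → ((0.721569+0.055)/1.055)^2.4 ≈ 0.479320
  B: 15/255 ≈ 0.058824 > 0.04045 → ((0.058824+0.055)/1.055)^2.4 ≈ 0.004777
R_lin = 0.042311, G_lin = 0.479320, B_lin = 0.004777
L = 0.2126×R + 0.7152×G + 0.0722×B
L = 0.2126×0.042311 + 0.7152×0.479320 + 0.0722×0.004777
L ≈ 0.352150


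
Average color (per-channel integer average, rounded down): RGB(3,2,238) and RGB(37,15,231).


Midpoint: each channel = ⌊(C₁+C₂)/2⌋
R: ⌊(3+37)/2⌋ = 20
G: ⌊(2+15)/2⌋ = 8
B: ⌊(238+231)/2⌋ = 234
= RGB(20, 8, 234)


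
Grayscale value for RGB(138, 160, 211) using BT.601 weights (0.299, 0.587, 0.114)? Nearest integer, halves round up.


Gray = 0.299×R + 0.587×G + 0.114×B
Gray = 0.299×138 + 0.587×160 + 0.114×211
Gray = 41.262 + 93.920 + 24.054
Gray = 159.236 → round half up → 159
Gray = 159


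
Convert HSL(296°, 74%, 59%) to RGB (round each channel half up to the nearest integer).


H=296°, S=0.74, L=0.59
C = (1-|2L-1|)×S = (1-|0.18|)×0.74 = 0.6068
H' = H/60 = 296/60 ≈ 4.9333; X = C×(1-|H' mod 2 - 1|) ≈ 0.5663
m = L - C/2 = 0.59 - 0.3034 = 0.2866
Sector ⌊H'⌋ = 4 → (R',G',B') = (≈0.5663, 0.0, 0.6068)
RGB = ((R'+m)×255, (G'+m)×255, (B'+m)×255) = (217.5014, 73.083, 227.817)
Round half up → RGB(218, 73, 228)


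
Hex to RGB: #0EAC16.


0E → 14 (R)
AC → 172 (G)
16 → 22 (B)
= RGB(14, 172, 22)


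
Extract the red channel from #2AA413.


Color: #2AA413
R = 2A = 42
G = A4 = 164
B = 13 = 19
Red = 42


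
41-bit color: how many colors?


Colors = 2^bits = 2^41
= 2,199,023,255,552 colors


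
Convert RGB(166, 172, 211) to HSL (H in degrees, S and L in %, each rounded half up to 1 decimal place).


Normalize: R'=166/255≈0.6510, G'=172/255≈0.6745, B'=211/255≈0.8275
Max=211/255, Min=166/255, Δ=Max-Min=45/255
L = (Max+Min)/2 = (211+166)/510 = 377/510 = 0.73921… → L = 73.9%
L > 0.5 → S = Δ/(2-Max-Min) = 45/(510-211-166) = 45/133 = 0.33834… → S = 33.8%
(the 1/255 factors cancel in S and H, so raw channel differences can be used)
Max is B' → H = 60 × ((R-G)/Δ + 4) = 60 × ((166-172)/45 + 4)
  -6/45 + 4 = -0.1333… + 4 = 3.8666…
  H = 60 × 3.8666… = 232° → H = 232.0°
= HSL(232.0°, 33.8%, 73.9%)


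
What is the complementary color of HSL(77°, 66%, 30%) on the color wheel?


Complement = opposite side of color wheel = hue + 180°
H' = (77 + 180) mod 360 = 257°
S and L unchanged.
= HSL(257°, 66%, 30%)


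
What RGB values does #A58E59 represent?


A5 → 165 (R)
8E → 142 (G)
59 → 89 (B)
= RGB(165, 142, 89)


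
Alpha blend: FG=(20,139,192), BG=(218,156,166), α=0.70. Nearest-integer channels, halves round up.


C = α×F + (1-α)×B, with 1-α = 0.30
R: 0.70×20 + 0.30×218 = 14.00 + 65.40 = 79.40 → 79
G: 0.70×139 + 0.30×156 = 97.30 + 46.80 = 144.10 → 144
B: 0.70×192 + 0.30×166 = 134.40 + 49.80 = 184.20 → 184
= RGB(79, 144, 184)


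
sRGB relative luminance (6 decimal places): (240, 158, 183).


Linearize each channel (sRGB transfer function): c = v/255; c_lin = c/12.92 if c ≤ 0.04045, else ((c+0.055)/1.055)^2.4
  R: 240/255 ≈ 0.941176 > 0.04045 → ((0.941176+0.055)/1.055)^2.4 ≈ 0.871367
  G: 158/255 ≈ 0.619608 > 0.04045 → ((0.619608+0.055)/1.055)^2.4 ≈ 0.341914
  B: 183/255 ≈ 0.717647 > 0.04045 → ((0.717647+0.055)/1.055)^2.4 ≈ 0.473531
R_lin = 0.871367, G_lin = 0.341914, B_lin = 0.473531
L = 0.2126×R + 0.7152×G + 0.0722×B
L = 0.2126×0.871367 + 0.7152×0.341914 + 0.0722×0.473531
L ≈ 0.463979


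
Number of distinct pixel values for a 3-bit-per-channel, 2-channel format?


Total bits = 3 bits/channel × 2 channels = 6 bits
Distinct pixel values = 2^6
= 64 pixel values


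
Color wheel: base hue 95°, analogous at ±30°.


Base hue: 95°
Left analog: (95 - 30) mod 360 = 65°
Right analog: (95 + 30) mod 360 = 125°
Analogous hues = 65° and 125°


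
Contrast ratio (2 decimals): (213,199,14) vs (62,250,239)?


Linearize each sRGB channel c=v/255: c/12.92 if c ≤ 0.04045 else ((c+0.055)/1.055)^2.4
L = 0.2126×R_lin + 0.7152×G_lin + 0.0722×B_lin
Color 1 (213,199,14):
  R=213: 213/255≈0.8353 > 0.04045 → ((0.8353+0.055)/1.055)^2.4 ≈ 0.66539
  G=199: 199/255≈0.7804 > 0.04045 → ((0.7804+0.055)/1.055)^2.4 ≈ 0.57112
  B=14: 14/255≈0.0549 > 0.04045 → ((0.0549+0.055)/1.055)^2.4 ≈ 0.00439
  L1 = 0.2126×0.66539 + 0.7152×0.57112 + 0.0722×0.00439 ≈ 0.55025
Color 2 (62,250,239):
  R=62: 62/255≈0.2431 > 0.04045 → ((0.2431+0.055)/1.055)^2.4 ≈ 0.04817
  G=250: 250/255≈0.9804 > 0.04045 → ((0.9804+0.055)/1.055)^2.4 ≈ 0.95597
  B=239: 239/255≈0.9373 > 0.04045 → ((0.9373+0.055)/1.055)^2.4 ≈ 0.86316
  L2 = 0.2126×0.04817 + 0.7152×0.95597 + 0.0722×0.86316 ≈ 0.75627
Lighter = 0.75627, Darker = 0.55025
Ratio = (L_lighter + 0.05) / (L_darker + 0.05)
Ratio = (0.75627 + 0.05) / (0.55025 + 0.05) = 0.80627 / 0.60025 ≈ 1.3432
Ratio ≈ 1.34:1


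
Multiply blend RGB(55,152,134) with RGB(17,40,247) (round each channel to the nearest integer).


Multiply: C = A×B/255, rounded to nearest integer
R: 55×17/255 = 935/255 ≈ 3.667 → 4
G: 152×40/255 = 6080/255 ≈ 23.843 → 24
B: 134×247/255 = 33098/255 ≈ 129.796 → 130
= RGB(4, 24, 130)


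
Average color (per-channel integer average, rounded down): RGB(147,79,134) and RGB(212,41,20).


Midpoint: each channel = ⌊(C₁+C₂)/2⌋
R: ⌊(147+212)/2⌋ = 179
G: ⌊(79+41)/2⌋ = 60
B: ⌊(134+20)/2⌋ = 77
= RGB(179, 60, 77)


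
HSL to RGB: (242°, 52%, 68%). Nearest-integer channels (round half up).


H=242°, S=0.52, L=0.68
C = (1-|2L-1|)×S = (1-|0.36|)×0.52 = 0.3328
H' = H/60 = 242/60 ≈ 4.0333; X = C×(1-|H' mod 2 - 1|) ≈ 0.0111
m = L - C/2 = 0.68 - 0.1664 = 0.5136
Sector ⌊H'⌋ = 4 → (R',G',B') = (≈0.0111, 0.0, 0.3328)
RGB = ((R'+m)×255, (G'+m)×255, (B'+m)×255) = (133.7968, 130.968, 215.832)
Round half up → RGB(134, 131, 216)


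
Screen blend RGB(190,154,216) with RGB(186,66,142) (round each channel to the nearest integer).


Screen: C = 255 - (255-A)×(255-B)/255, rounded to nearest integer
R: 255 - (255-190)×(255-186)/255 = 255 - 4485/255 ≈ 255 - 17.588 = 237.412 → 237
G: 255 - (255-154)×(255-66)/255 = 255 - 19089/255 ≈ 255 - 74.859 = 180.141 → 180
B: 255 - (255-216)×(255-142)/255 = 255 - 4407/255 ≈ 255 - 17.282 = 237.718 → 238
= RGB(237, 180, 238)


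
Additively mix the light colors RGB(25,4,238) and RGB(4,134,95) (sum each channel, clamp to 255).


Additive: each channel = min(255, C₁+C₂)
R: 25+4 = 29 → 29
G: 4+134 = 138 → 138
B: 238+95 = 333 → 255
= RGB(29, 138, 255)


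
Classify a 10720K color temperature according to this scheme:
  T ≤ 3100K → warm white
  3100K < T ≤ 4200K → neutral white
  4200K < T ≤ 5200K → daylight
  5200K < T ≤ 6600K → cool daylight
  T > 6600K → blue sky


Temperature: 10720K
10720K > 6600K → blue sky
Classification: blue sky


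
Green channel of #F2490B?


Color: #F2490B
R = F2 = 242
G = 49 = 73
B = 0B = 11
Green = 73


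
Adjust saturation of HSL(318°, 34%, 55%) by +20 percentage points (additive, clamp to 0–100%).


Original S = 34%
Adjustment = +20 percentage points
New S = 34 + (20) = 54
Clamp to [0, 100] → 54
= HSL(318°, 54%, 55%)


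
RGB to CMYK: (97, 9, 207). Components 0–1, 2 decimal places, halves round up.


R'=97/255≈0.3804, G'=9/255≈0.0353, B'=207/255≈0.8118
K = 1 - max(R',G',B') = 1 - 207/255 = 48/255 = 0.18823… → 0.19
(1-R'-K)/(1-K) simplifies to (max-R)/max with max = 207:
C = (207-97)/207 = 110/207 = 0.53140… → 0.53
M = (207-9)/207 = 198/207 = 0.95652… → 0.96
Y = (207-207)/207 = 0/207 = 0 → 0.00
= CMYK(0.53, 0.96, 0.00, 0.19)


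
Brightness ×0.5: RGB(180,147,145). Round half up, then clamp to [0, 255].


Multiply each channel by 0.5, round half up, clamp to [0, 255]
R: 180×0.5 = 90
G: 147×0.5 = 73.5 → round → 74
B: 145×0.5 = 72.5 → round → 73
= RGB(90, 74, 73)


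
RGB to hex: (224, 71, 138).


R = 224 → E0 (hex)
G = 71 → 47 (hex)
B = 138 → 8A (hex)
Hex = #E0478A


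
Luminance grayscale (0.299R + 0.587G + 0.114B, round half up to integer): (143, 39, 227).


Gray = 0.299×R + 0.587×G + 0.114×B
Gray = 0.299×143 + 0.587×39 + 0.114×227
Gray = 42.757 + 22.893 + 25.878
Gray = 91.528 → round half up → 92
Gray = 92


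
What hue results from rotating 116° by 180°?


New hue = (H + rotation) mod 360
New hue = (116 + 180) mod 360
= 296 mod 360
= 296°


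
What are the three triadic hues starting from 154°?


Triadic: equally spaced at 120° intervals
H1 = 154°
H2 = (154 + 120) mod 360 = 274°
H3 = (154 + 240) mod 360 = 34°
Triadic = 154°, 274°, 34°


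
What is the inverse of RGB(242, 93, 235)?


Invert: (255-R, 255-G, 255-B)
R: 255-242 = 13
G: 255-93 = 162
B: 255-235 = 20
= RGB(13, 162, 20)


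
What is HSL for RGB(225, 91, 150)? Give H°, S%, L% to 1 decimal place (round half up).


Normalize: R'=225/255≈0.8824, G'=91/255≈0.3569, B'=150/255≈0.5882
Max=225/255, Min=91/255, Δ=Max-Min=134/255
L = (Max+Min)/2 = (225+91)/510 = 316/510 = 0.61960… → L = 62.0%
L > 0.5 → S = Δ/(2-Max-Min) = 134/(510-225-91) = 134/194 = 0.69072… → S = 69.1%
(the 1/255 factors cancel in S and H, so raw channel differences can be used)
Max is R' → H = 60 × (((G-B)/Δ) mod 6) = 60 × (((91-150)/134) mod 6)
  (-59)/134 = -0.4402…; negative, so add 6 → 5.5597…
  H = 60 × 5.5597… = 333.582…° → H = 333.6°
= HSL(333.6°, 69.1%, 62.0%)


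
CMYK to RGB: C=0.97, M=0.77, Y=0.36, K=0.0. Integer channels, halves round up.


R = 255 × (1-C) × (1-K) = 255 × 0.03 × 1.00 = 7.65 → 8
G = 255 × (1-M) × (1-K) = 255 × 0.23 × 1.00 = 58.65 → 59
B = 255 × (1-Y) × (1-K) = 255 × 0.64 × 1.00 = 163.2 → 163
= RGB(8, 59, 163)


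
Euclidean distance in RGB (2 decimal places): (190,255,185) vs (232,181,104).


d = √[(R₁-R₂)² + (G₁-G₂)² + (B₁-B₂)²]
d = √[(190-232)² + (255-181)² + (185-104)²]
d = √[1764 + 5476 + 6561]
d = √13801
d ≈ 117.48


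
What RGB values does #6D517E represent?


6D → 109 (R)
51 → 81 (G)
7E → 126 (B)
= RGB(109, 81, 126)


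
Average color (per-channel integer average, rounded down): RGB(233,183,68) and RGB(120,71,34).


Midpoint: each channel = ⌊(C₁+C₂)/2⌋
R: ⌊(233+120)/2⌋ = 176
G: ⌊(183+71)/2⌋ = 127
B: ⌊(68+34)/2⌋ = 51
= RGB(176, 127, 51)


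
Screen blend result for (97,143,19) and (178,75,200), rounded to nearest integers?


Screen: C = 255 - (255-A)×(255-B)/255, rounded to nearest integer
R: 255 - (255-97)×(255-178)/255 = 255 - 12166/255 ≈ 255 - 47.710 = 207.290 → 207
G: 255 - (255-143)×(255-75)/255 = 255 - 20160/255 ≈ 255 - 79.059 = 175.941 → 176
B: 255 - (255-19)×(255-200)/255 = 255 - 12980/255 ≈ 255 - 50.902 = 204.098 → 204
= RGB(207, 176, 204)


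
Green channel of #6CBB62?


Color: #6CBB62
R = 6C = 108
G = BB = 187
B = 62 = 98
Green = 187


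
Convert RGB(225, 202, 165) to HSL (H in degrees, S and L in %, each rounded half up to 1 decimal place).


Normalize: R'=225/255≈0.8824, G'=202/255≈0.7922, B'=165/255≈0.6471
Max=225/255, Min=165/255, Δ=Max-Min=60/255
L = (Max+Min)/2 = (225+165)/510 = 390/510 = 0.76470… → L = 76.5%
L > 0.5 → S = Δ/(2-Max-Min) = 60/(510-225-165) = 60/120 = 0.5 → S = 50.0%
(the 1/255 factors cancel in S and H, so raw channel differences can be used)
Max is R' → H = 60 × (((G-B)/Δ) mod 6) = 60 × (((202-165)/60) mod 6)
  37/60 = 0.6166…
  H = 60 × 0.6166… = 37° → H = 37.0°
= HSL(37.0°, 50.0%, 76.5%)


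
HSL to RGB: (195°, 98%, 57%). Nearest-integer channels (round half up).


H=195°, S=0.98, L=0.57
C = (1-|2L-1|)×S = (1-|0.14|)×0.98 = 0.8428
H' = H/60 = 195/60 ≈ 3.2500; X = C×(1-|H' mod 2 - 1|) = 0.6321
m = L - C/2 = 0.57 - 0.4214 = 0.1486
Sector ⌊H'⌋ = 3 → (R',G',B') = (0.0, 0.6321, 0.8428)
RGB = ((R'+m)×255, (G'+m)×255, (B'+m)×255) = (37.893, 199.0785, 252.807)
Round half up → RGB(38, 199, 253)


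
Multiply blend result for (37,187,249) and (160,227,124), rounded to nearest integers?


Multiply: C = A×B/255, rounded to nearest integer
R: 37×160/255 = 5920/255 ≈ 23.216 → 23
G: 187×227/255 = 42449/255 ≈ 166.467 → 166
B: 249×124/255 = 30876/255 ≈ 121.082 → 121
= RGB(23, 166, 121)


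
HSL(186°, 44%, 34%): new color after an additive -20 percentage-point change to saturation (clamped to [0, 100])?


Original S = 44%
Adjustment = -20 percentage points
New S = 44 + (-20) = 24
Clamp to [0, 100] → 24
= HSL(186°, 24%, 34%)


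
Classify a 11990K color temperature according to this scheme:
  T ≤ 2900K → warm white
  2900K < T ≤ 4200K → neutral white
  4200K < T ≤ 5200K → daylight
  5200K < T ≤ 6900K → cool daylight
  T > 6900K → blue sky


Temperature: 11990K
11990K > 6900K → blue sky
Classification: blue sky


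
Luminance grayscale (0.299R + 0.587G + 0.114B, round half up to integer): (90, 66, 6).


Gray = 0.299×R + 0.587×G + 0.114×B
Gray = 0.299×90 + 0.587×66 + 0.114×6
Gray = 26.910 + 38.742 + 0.684
Gray = 66.336 → round half up → 66
Gray = 66


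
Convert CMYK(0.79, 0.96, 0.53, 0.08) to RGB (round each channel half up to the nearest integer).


R = 255 × (1-C) × (1-K) = 255 × 0.21 × 0.92 = 49.266 → 49
G = 255 × (1-M) × (1-K) = 255 × 0.04 × 0.92 = 9.384 → 9
B = 255 × (1-Y) × (1-K) = 255 × 0.47 × 0.92 = 110.262 → 110
= RGB(49, 9, 110)


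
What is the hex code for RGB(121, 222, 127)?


R = 121 → 79 (hex)
G = 222 → DE (hex)
B = 127 → 7F (hex)
Hex = #79DE7F


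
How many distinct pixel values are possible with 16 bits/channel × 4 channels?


Total bits = 16 bits/channel × 4 channels = 64 bits
Distinct pixel values = 2^64
= 18,446,744,073,709,551,616 pixel values


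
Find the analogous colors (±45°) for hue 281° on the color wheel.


Base hue: 281°
Left analog: (281 - 45) mod 360 = 236°
Right analog: (281 + 45) mod 360 = 326°
Analogous hues = 236° and 326°


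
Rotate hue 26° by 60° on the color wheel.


New hue = (H + rotation) mod 360
New hue = (26 + 60) mod 360
= 86 mod 360
= 86°


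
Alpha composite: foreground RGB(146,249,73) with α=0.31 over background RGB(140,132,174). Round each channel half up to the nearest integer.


C = α×F + (1-α)×B, with 1-α = 0.69
R: 0.31×146 + 0.69×140 = 45.26 + 96.60 = 141.86 → 142
G: 0.31×249 + 0.69×132 = 77.19 + 91.08 = 168.27 → 168
B: 0.31×73 + 0.69×174 = 22.63 + 120.06 = 142.69 → 143
= RGB(142, 168, 143)


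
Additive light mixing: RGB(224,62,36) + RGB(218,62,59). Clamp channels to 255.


Additive: each channel = min(255, C₁+C₂)
R: 224+218 = 442 → 255
G: 62+62 = 124 → 124
B: 36+59 = 95 → 95
= RGB(255, 124, 95)


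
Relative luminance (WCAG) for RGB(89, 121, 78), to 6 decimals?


Linearize each channel (sRGB transfer function): c = v/255; c_lin = c/12.92 if c ≤ 0.04045, else ((c+0.055)/1.055)^2.4
  R: 89/255 ≈ 0.349020 > 0.04045 → ((0.349020+0.055)/1.055)^2.4 ≈ 0.099899
  G: 121/255 ≈ 0.474510 > 0.04045 → ((0.474510+0.055)/1.055)^2.4 ≈ 0.191202
  B: 78/255 ≈ 0.305882 > 0.04045 → ((0.305882+0.055)/1.055)^2.4 ≈ 0.076185
R_lin = 0.099899, G_lin = 0.191202, B_lin = 0.076185
L = 0.2126×R + 0.7152×G + 0.0722×B
L = 0.2126×0.099899 + 0.7152×0.191202 + 0.0722×0.076185
L ≈ 0.163486


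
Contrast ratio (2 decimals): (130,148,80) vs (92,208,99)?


Linearize each sRGB channel c=v/255: c/12.92 if c ≤ 0.04045 else ((c+0.055)/1.055)^2.4
L = 0.2126×R_lin + 0.7152×G_lin + 0.0722×B_lin
Color 1 (130,148,80):
  R=130: 130/255≈0.5098 > 0.04045 → ((0.5098+0.055)/1.055)^2.4 ≈ 0.22323
  G=148: 148/255≈0.5804 > 0.04045 → ((0.5804+0.055)/1.055)^2.4 ≈ 0.29614
  B=80: 80/255≈0.3137 > 0.04045 → ((0.3137+0.055)/1.055)^2.4 ≈ 0.08022
  L1 = 0.2126×0.22323 + 0.7152×0.29614 + 0.0722×0.08022 ≈ 0.26505
Color 2 (92,208,99):
  R=92: 92/255≈0.3608 > 0.04045 → ((0.3608+0.055)/1.055)^2.4 ≈ 0.10702
  G=208: 208/255≈0.8157 > 0.04045 → ((0.8157+0.055)/1.055)^2.4 ≈ 0.63076
  B=99: 99/255≈0.3882 > 0.04045 → ((0.3882+0.055)/1.055)^2.4 ≈ 0.12477
  L2 = 0.2126×0.10702 + 0.7152×0.63076 + 0.0722×0.12477 ≈ 0.48288
Lighter = 0.48288, Darker = 0.26505
Ratio = (L_lighter + 0.05) / (L_darker + 0.05)
Ratio = (0.48288 + 0.05) / (0.26505 + 0.05) = 0.53288 / 0.31505 ≈ 1.6914
Ratio ≈ 1.69:1


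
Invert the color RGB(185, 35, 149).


Invert: (255-R, 255-G, 255-B)
R: 255-185 = 70
G: 255-35 = 220
B: 255-149 = 106
= RGB(70, 220, 106)


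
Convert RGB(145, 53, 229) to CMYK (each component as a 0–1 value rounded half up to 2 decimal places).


R'=145/255≈0.5686, G'=53/255≈0.2078, B'=229/255≈0.8980
K = 1 - max(R',G',B') = 1 - 229/255 = 26/255 = 0.10196… → 0.10
(1-R'-K)/(1-K) simplifies to (max-R)/max with max = 229:
C = (229-145)/229 = 84/229 = 0.36681… → 0.37
M = (229-53)/229 = 176/229 = 0.76855… → 0.77
Y = (229-229)/229 = 0/229 = 0 → 0.00
= CMYK(0.37, 0.77, 0.00, 0.10)


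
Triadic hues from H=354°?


Triadic: equally spaced at 120° intervals
H1 = 354°
H2 = (354 + 120) mod 360 = 114°
H3 = (354 + 240) mod 360 = 234°
Triadic = 354°, 114°, 234°


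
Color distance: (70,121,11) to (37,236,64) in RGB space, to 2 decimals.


d = √[(R₁-R₂)² + (G₁-G₂)² + (B₁-B₂)²]
d = √[(70-37)² + (121-236)² + (11-64)²]
d = √[1089 + 13225 + 2809]
d = √17123
d ≈ 130.85


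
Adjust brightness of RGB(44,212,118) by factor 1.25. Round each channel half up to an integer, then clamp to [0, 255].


Multiply each channel by 1.25, round half up, clamp to [0, 255]
R: 44×1.25 = 55
G: 212×1.25 = 265 → clamp → 255
B: 118×1.25 = 147.5 → round → 148
= RGB(55, 255, 148)


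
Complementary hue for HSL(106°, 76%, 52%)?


Complement = opposite side of color wheel = hue + 180°
H' = (106 + 180) mod 360 = 286°
S and L unchanged.
= HSL(286°, 76%, 52%)


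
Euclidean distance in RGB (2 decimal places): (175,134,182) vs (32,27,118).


d = √[(R₁-R₂)² + (G₁-G₂)² + (B₁-B₂)²]
d = √[(175-32)² + (134-27)² + (182-118)²]
d = √[20449 + 11449 + 4096]
d = √35994
d ≈ 189.72


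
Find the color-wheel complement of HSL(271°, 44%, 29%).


Complement = opposite side of color wheel = hue + 180°
H' = (271 + 180) mod 360 = 91°
S and L unchanged.
= HSL(91°, 44%, 29%)


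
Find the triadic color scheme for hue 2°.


Triadic: equally spaced at 120° intervals
H1 = 2°
H2 = (2 + 120) mod 360 = 122°
H3 = (2 + 240) mod 360 = 242°
Triadic = 2°, 122°, 242°


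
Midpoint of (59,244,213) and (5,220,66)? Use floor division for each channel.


Midpoint: each channel = ⌊(C₁+C₂)/2⌋
R: ⌊(59+5)/2⌋ = 32
G: ⌊(244+220)/2⌋ = 232
B: ⌊(213+66)/2⌋ = 139
= RGB(32, 232, 139)


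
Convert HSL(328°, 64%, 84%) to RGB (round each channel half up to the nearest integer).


H=328°, S=0.64, L=0.84
C = (1-|2L-1|)×S = (1-|0.68|)×0.64 = 0.2048
H' = H/60 = 328/60 ≈ 5.4667; X = C×(1-|H' mod 2 - 1|) ≈ 0.1092
m = L - C/2 = 0.84 - 0.1024 = 0.7376
Sector ⌊H'⌋ = 5 → (R',G',B') = (0.2048, 0.0, ≈0.1092)
RGB = ((R'+m)×255, (G'+m)×255, (B'+m)×255) = (240.312, 188.088, 215.9408)
Round half up → RGB(240, 188, 216)


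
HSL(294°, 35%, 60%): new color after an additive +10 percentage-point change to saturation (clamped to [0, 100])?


Original S = 35%
Adjustment = +10 percentage points
New S = 35 + (10) = 45
Clamp to [0, 100] → 45
= HSL(294°, 45%, 60%)


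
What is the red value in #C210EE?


Color: #C210EE
R = C2 = 194
G = 10 = 16
B = EE = 238
Red = 194


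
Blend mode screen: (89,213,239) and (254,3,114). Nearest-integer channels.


Screen: C = 255 - (255-A)×(255-B)/255, rounded to nearest integer
R: 255 - (255-89)×(255-254)/255 = 255 - 166/255 ≈ 255 - 0.651 = 254.349 → 254
G: 255 - (255-213)×(255-3)/255 = 255 - 10584/255 ≈ 255 - 41.506 = 213.494 → 213
B: 255 - (255-239)×(255-114)/255 = 255 - 2256/255 ≈ 255 - 8.847 = 246.153 → 246
= RGB(254, 213, 246)


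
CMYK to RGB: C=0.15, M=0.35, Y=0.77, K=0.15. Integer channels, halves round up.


R = 255 × (1-C) × (1-K) = 255 × 0.85 × 0.85 = 184.2375 → 184
G = 255 × (1-M) × (1-K) = 255 × 0.65 × 0.85 = 140.8875 → 141
B = 255 × (1-Y) × (1-K) = 255 × 0.23 × 0.85 = 49.8525 → 50
= RGB(184, 141, 50)


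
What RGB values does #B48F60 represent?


B4 → 180 (R)
8F → 143 (G)
60 → 96 (B)
= RGB(180, 143, 96)


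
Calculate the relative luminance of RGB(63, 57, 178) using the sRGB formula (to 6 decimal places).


Linearize each channel (sRGB transfer function): c = v/255; c_lin = c/12.92 if c ≤ 0.04045, else ((c+0.055)/1.055)^2.4
  R: 63/255 ≈ 0.247059 > 0.04045 → ((0.247059+0.055)/1.055)^2.4 ≈ 0.049707
  G: 57/255 ≈ 0.223529 > 0.04045 → ((0.223529+0.055)/1.055)^2.4 ≈ 0.040915
  B: 178/255 ≈ 0.698039 > 0.04045 → ((0.698039+0.055)/1.055)^2.4 ≈ 0.445201
R_lin = 0.049707, G_lin = 0.040915, B_lin = 0.445201
L = 0.2126×R + 0.7152×G + 0.0722×B
L = 0.2126×0.049707 + 0.7152×0.040915 + 0.0722×0.445201
L ≈ 0.071974


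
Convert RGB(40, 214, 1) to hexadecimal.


R = 40 → 28 (hex)
G = 214 → D6 (hex)
B = 1 → 01 (hex)
Hex = #28D601


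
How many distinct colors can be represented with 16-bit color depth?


Colors = 2^bits = 2^16
= 65,536 colors


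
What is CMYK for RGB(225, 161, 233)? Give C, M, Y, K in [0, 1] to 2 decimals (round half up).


R'=225/255≈0.8824, G'=161/255≈0.6314, B'=233/255≈0.9137
K = 1 - max(R',G',B') = 1 - 233/255 = 22/255 = 0.08627… → 0.09
(1-R'-K)/(1-K) simplifies to (max-R)/max with max = 233:
C = (233-225)/233 = 8/233 = 0.03433… → 0.03
M = (233-161)/233 = 72/233 = 0.30901… → 0.31
Y = (233-233)/233 = 0/233 = 0 → 0.00
= CMYK(0.03, 0.31, 0.00, 0.09)


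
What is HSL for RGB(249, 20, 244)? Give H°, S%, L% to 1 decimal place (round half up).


Normalize: R'=249/255≈0.9765, G'=20/255≈0.0784, B'=244/255≈0.9569
Max=249/255, Min=20/255, Δ=Max-Min=229/255
L = (Max+Min)/2 = (249+20)/510 = 269/510 = 0.52745… → L = 52.7%
L > 0.5 → S = Δ/(2-Max-Min) = 229/(510-249-20) = 229/241 = 0.95020… → S = 95.0%
(the 1/255 factors cancel in S and H, so raw channel differences can be used)
Max is R' → H = 60 × (((G-B)/Δ) mod 6) = 60 × (((20-244)/229) mod 6)
  (-224)/229 = -0.9781…; negative, so add 6 → 5.0218…
  H = 60 × 5.0218… = 301.310…° → H = 301.3°
= HSL(301.3°, 95.0%, 52.7%)


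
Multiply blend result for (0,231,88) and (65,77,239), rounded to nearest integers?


Multiply: C = A×B/255, rounded to nearest integer
R: 0×65/255 = 0/255 ≈ 0.000 → 0
G: 231×77/255 = 17787/255 ≈ 69.753 → 70
B: 88×239/255 = 21032/255 ≈ 82.478 → 82
= RGB(0, 70, 82)


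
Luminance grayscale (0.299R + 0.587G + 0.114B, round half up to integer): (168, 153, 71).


Gray = 0.299×R + 0.587×G + 0.114×B
Gray = 0.299×168 + 0.587×153 + 0.114×71
Gray = 50.232 + 89.811 + 8.094
Gray = 148.137 → round half up → 148
Gray = 148


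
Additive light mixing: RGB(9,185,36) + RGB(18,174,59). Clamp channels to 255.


Additive: each channel = min(255, C₁+C₂)
R: 9+18 = 27 → 27
G: 185+174 = 359 → 255
B: 36+59 = 95 → 95
= RGB(27, 255, 95)


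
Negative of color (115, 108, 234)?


Invert: (255-R, 255-G, 255-B)
R: 255-115 = 140
G: 255-108 = 147
B: 255-234 = 21
= RGB(140, 147, 21)


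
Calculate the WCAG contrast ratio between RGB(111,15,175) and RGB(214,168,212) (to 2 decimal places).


Linearize each sRGB channel c=v/255: c/12.92 if c ≤ 0.04045 else ((c+0.055)/1.055)^2.4
L = 0.2126×R_lin + 0.7152×G_lin + 0.0722×B_lin
Color 1 (111,15,175):
  R=111: 111/255≈0.4353 > 0.04045 → ((0.4353+0.055)/1.055)^2.4 ≈ 0.15896
  G=15: 15/255≈0.0588 > 0.04045 → ((0.0588+0.055)/1.055)^2.4 ≈ 0.00478
  B=175: 175/255≈0.6863 > 0.04045 → ((0.6863+0.055)/1.055)^2.4 ≈ 0.42869
  L1 = 0.2126×0.15896 + 0.7152×0.00478 + 0.0722×0.42869 ≈ 0.06816
Color 2 (214,168,212):
  R=214: 214/255≈0.8392 > 0.04045 → ((0.8392+0.055)/1.055)^2.4 ≈ 0.67244
  G=168: 168/255≈0.6588 > 0.04045 → ((0.6588+0.055)/1.055)^2.4 ≈ 0.39157
  B=212: 212/255≈0.8314 > 0.04045 → ((0.8314+0.055)/1.055)^2.4 ≈ 0.65837
  L2 = 0.2126×0.67244 + 0.7152×0.39157 + 0.0722×0.65837 ≈ 0.47055
Lighter = 0.47055, Darker = 0.06816
Ratio = (L_lighter + 0.05) / (L_darker + 0.05)
Ratio = (0.47055 + 0.05) / (0.06816 + 0.05) = 0.52055 / 0.11816 ≈ 4.4053
Ratio ≈ 4.41:1


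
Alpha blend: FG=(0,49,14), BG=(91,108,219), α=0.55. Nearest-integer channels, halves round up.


C = α×F + (1-α)×B, with 1-α = 0.45
R: 0.55×0 + 0.45×91 = 0.00 + 40.95 = 40.95 → 41
G: 0.55×49 + 0.45×108 = 26.95 + 48.60 = 75.55 → 76
B: 0.55×14 + 0.45×219 = 7.70 + 98.55 = 106.25 → 106
= RGB(41, 76, 106)


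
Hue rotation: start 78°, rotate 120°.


New hue = (H + rotation) mod 360
New hue = (78 + 120) mod 360
= 198 mod 360
= 198°


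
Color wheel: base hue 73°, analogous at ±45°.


Base hue: 73°
Left analog: (73 - 45) mod 360 = 28°
Right analog: (73 + 45) mod 360 = 118°
Analogous hues = 28° and 118°


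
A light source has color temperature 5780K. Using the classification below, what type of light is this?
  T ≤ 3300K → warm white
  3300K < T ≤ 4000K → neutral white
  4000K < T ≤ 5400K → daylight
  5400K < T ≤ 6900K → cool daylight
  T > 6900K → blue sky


Temperature: 5780K
5400K < 5780K ≤ 6900K → cool daylight
Classification: cool daylight


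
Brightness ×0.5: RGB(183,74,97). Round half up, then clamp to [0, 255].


Multiply each channel by 0.5, round half up, clamp to [0, 255]
R: 183×0.5 = 91.5 → round → 92
G: 74×0.5 = 37
B: 97×0.5 = 48.5 → round → 49
= RGB(92, 37, 49)


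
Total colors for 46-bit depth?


Colors = 2^bits = 2^46
= 70,368,744,177,664 colors


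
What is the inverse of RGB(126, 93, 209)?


Invert: (255-R, 255-G, 255-B)
R: 255-126 = 129
G: 255-93 = 162
B: 255-209 = 46
= RGB(129, 162, 46)


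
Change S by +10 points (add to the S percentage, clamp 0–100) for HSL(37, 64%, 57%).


Original S = 64%
Adjustment = +10 percentage points
New S = 64 + (10) = 74
Clamp to [0, 100] → 74
= HSL(37°, 74%, 57%)


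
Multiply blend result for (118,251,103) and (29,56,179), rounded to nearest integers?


Multiply: C = A×B/255, rounded to nearest integer
R: 118×29/255 = 3422/255 ≈ 13.420 → 13
G: 251×56/255 = 14056/255 ≈ 55.122 → 55
B: 103×179/255 = 18437/255 ≈ 72.302 → 72
= RGB(13, 55, 72)


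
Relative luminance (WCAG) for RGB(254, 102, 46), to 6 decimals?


Linearize each channel (sRGB transfer function): c = v/255; c_lin = c/12.92 if c ≤ 0.04045, else ((c+0.055)/1.055)^2.4
  R: 254/255 ≈ 0.996078 > 0.04045 → ((0.996078+0.055)/1.055)^2.4 ≈ 0.991102
  G: 102/255 ≈ 0.400000 > 0.04045 → ((0.400000+0.055)/1.055)^2.4 ≈ 0.132868
  B: 46/255 ≈ 0.180392 > 0.04045 → ((0.180392+0.055)/1.055)^2.4 ≈ 0.027321
R_lin = 0.991102, G_lin = 0.132868, B_lin = 0.027321
L = 0.2126×R + 0.7152×G + 0.0722×B
L = 0.2126×0.991102 + 0.7152×0.132868 + 0.0722×0.027321
L ≈ 0.307708


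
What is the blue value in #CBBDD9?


Color: #CBBDD9
R = CB = 203
G = BD = 189
B = D9 = 217
Blue = 217


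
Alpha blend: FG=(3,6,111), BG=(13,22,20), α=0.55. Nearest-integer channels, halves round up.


C = α×F + (1-α)×B, with 1-α = 0.45
R: 0.55×3 + 0.45×13 = 1.65 + 5.85 = 7.50 → 8
G: 0.55×6 + 0.45×22 = 3.30 + 9.90 = 13.20 → 13
B: 0.55×111 + 0.45×20 = 61.05 + 9.00 = 70.05 → 70
= RGB(8, 13, 70)


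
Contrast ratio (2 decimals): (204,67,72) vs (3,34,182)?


Linearize each sRGB channel c=v/255: c/12.92 if c ≤ 0.04045 else ((c+0.055)/1.055)^2.4
L = 0.2126×R_lin + 0.7152×G_lin + 0.0722×B_lin
Color 1 (204,67,72):
  R=204: 204/255≈0.8000 > 0.04045 → ((0.8000+0.055)/1.055)^2.4 ≈ 0.60383
  G=67: 67/255≈0.2627 > 0.04045 → ((0.2627+0.055)/1.055)^2.4 ≈ 0.05613
  B=72: 72/255≈0.2824 > 0.04045 → ((0.2824+0.055)/1.055)^2.4 ≈ 0.06480
  L1 = 0.2126×0.60383 + 0.7152×0.05613 + 0.0722×0.06480 ≈ 0.17320
Color 2 (3,34,182):
  R=3: 3/255≈0.0118 ≤ 0.04045 → 0.0118/12.92 ≈ 0.00091
  G=34: 34/255≈0.1333 > 0.04045 → ((0.1333+0.055)/1.055)^2.4 ≈ 0.01600
  B=182: 182/255≈0.7137 > 0.04045 → ((0.7137+0.055)/1.055)^2.4 ≈ 0.46778
  L2 = 0.2126×0.00091 + 0.7152×0.01600 + 0.0722×0.46778 ≈ 0.04541
Lighter = 0.17320, Darker = 0.04541
Ratio = (L_lighter + 0.05) / (L_darker + 0.05)
Ratio = (0.17320 + 0.05) / (0.04541 + 0.05) = 0.22320 / 0.09541 ≈ 2.3394
Ratio ≈ 2.34:1
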